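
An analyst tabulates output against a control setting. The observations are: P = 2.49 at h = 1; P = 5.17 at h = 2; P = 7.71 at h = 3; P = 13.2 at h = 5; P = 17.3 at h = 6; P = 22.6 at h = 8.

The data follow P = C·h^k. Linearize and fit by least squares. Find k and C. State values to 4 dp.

Let Y = ln P. Fitting Y = k·ln h + ln C by least squares:
XᵀX = [[11.8122, 7.2724]; [7.2724, 6]], rhs = [19.1268, 13.1465]ᵀ  (here Σln h = 7.2724, Σ(ln h)² = 11.8122, Σln P = 13.1465, Σln h·ln P = 19.1268).
Slope k = (n·Σln h·ln P − Σln h·Σln P)/(n·Σ(ln h)² − (Σln h)²) = (6·19.1268 − 7.2724·13.1465)/17.9853 = 1.06496; ln C = (Σln P − k·Σln h)/n = 0.90028, so C = exp(0.90028) = 2.46030.

k = 1.0650, C = 2.4603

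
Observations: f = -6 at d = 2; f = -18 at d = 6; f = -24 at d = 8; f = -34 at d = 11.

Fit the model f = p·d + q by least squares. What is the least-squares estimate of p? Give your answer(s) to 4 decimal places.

p = -3.0994

Compute the Gram sums: Σd·d = 225, Σd = 27, Σ1 = 4.
For Mᵀf: Σd·f = -686, Σf = -82.
So MᵀM·[p, q]ᵀ = Mᵀf: [[225, 27]; [27, 4]]·[p, q]ᵀ = [-686, -82]ᵀ.
Δ = 225·4 − 27² = 171.
p = ((-686)·4 − 27·(-82))/171 = -530/171; q = (225·(-82) − 27·(-686))/171 = 8/19.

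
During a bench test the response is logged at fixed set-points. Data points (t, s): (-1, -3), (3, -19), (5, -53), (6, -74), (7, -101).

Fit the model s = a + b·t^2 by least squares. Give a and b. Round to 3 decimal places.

a = -0.992, b = -2.042

Setting ∂/∂a … = 0 gives: 5·a + 120·b = -250;  120·a + 4404·b = -9112.
Eliminating b: 4404·(row 1) − 120·(row 2) gives 7620·a = 4404·(-250) − 120·(-9112) = -7560, so a = -126/127.
Then b = ((-9112) − 120·(-126/127))/4404 = -778/381.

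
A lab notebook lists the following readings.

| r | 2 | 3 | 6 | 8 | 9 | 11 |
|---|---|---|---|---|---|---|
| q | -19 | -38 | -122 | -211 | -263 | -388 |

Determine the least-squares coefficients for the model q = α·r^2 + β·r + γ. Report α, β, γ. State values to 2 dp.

The normal equations are: 26691·α + 2823·β + 315·γ = -86565;  2823·α + 315·β + 39·γ = -9207;  315·α + 39·β + 6·γ = -1041.
(Σr^2·r^2 = 26691, Σr^2·r = 2823, Σr^2 = 315, Σr·r = 315, Σr = 39, Σ1 = 6, Σr^2·q = -86565, Σr·q = -9207, Σq = -1041.)
Row-reducing yields α = -7779/2560, β = -3497/2560, γ = -1629/320.

α = -3.04, β = -1.37, γ = -5.09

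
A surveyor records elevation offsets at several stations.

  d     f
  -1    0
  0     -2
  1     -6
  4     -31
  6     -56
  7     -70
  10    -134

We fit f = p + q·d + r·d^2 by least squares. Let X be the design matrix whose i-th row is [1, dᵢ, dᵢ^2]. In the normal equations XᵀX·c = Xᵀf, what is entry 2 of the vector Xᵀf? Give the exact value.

-2296

Entry 2 ↔ basis d, so (Xᵀf)_{2} = Σᵢ (d)·fᵢ = (-1)·(0) + (0)·(-2) + (1)·(-6) + (4)·(-31) + (6)·(-56) + (7)·(-70) + (10)·(-134) = -2296.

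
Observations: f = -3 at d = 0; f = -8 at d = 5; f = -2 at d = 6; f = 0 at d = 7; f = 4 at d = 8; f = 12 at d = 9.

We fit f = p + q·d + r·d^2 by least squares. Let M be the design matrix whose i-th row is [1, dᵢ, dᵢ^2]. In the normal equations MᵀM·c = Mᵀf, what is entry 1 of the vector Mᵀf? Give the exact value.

3

Entry 1 ↔ basis 1, so (Mᵀf)_{1} = Σᵢ fᵢ = (1)·(-3) + (1)·(-8) + (1)·(-2) + (1)·(0) + (1)·(4) + (1)·(12) = 3.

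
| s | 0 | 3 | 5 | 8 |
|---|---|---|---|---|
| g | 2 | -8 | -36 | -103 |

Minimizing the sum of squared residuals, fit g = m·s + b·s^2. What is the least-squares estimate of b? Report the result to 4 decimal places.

With design matrix M, MᵀM = [[98, 664]; [664, 4802]] and Mᵀg = [-1028, -7564]ᵀ.
det = 98·4802 − 664² = 29700.
m = ((-1028)·4802 − 664·(-7564))/29700 = 478/165; b = (98·(-7564) − 664·(-1028))/29700 = -326/165.

b = -1.9758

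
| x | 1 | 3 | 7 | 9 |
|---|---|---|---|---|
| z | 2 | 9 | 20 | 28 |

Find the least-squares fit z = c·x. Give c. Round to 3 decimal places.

c = 3.007

Normal-equation sums: Σx·x = 140.
Moment sums: Σx·z = 421.
AᵀA·[c]ᵀ = Aᵀz becomes [[140]]·[c]ᵀ = [421]ᵀ.
c = 421/140 = 3.00714.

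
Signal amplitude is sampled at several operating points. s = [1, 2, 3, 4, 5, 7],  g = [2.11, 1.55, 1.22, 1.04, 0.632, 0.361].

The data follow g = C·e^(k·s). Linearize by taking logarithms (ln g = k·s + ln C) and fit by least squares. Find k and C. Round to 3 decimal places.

k = -0.294, C = 2.907

Linearized form: ln g = k·s + ln C. From the 6 transformed points,
Σs = 22.0000, Σ(s)² = 104.0000, Σln g = -0.0547, Σs·ln g = -7.0498.
Equations: 104.0000·k + 22.0000·ln C = -7.0498;  22.0000·k + 6·ln C = -0.0547.
Δ = 104.0000·6 − (22.0000)² = 140.0000; k = (-7.0498·6 − 22.0000·-0.0547)/140.0000 = -0.29354, ln C = (104.0000·-0.0547 − 22.0000·-7.0498)/140.0000 = 1.06718, so C = exp(1.06718) = 2.90716.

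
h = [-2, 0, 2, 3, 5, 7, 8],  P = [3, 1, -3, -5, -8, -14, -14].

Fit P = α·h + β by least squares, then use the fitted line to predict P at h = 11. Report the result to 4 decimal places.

Compute the Gram sums: Σh·h = 155, Σh = 23, Σ1 = 7.
Right-hand side: Σh·P = -277, ΣP = -40.
MᵀM·[α, β]ᵀ = MᵀP becomes [[155, 23]; [23, 7]]·[α, β]ᵀ = [-277, -40]ᵀ.
det = 155·7 − 23² = 556.
α = ((-277)·7 − 23·(-40))/556 = -1019/556; β = (155·(-40) − 23·(-277))/556 = 171/556.
At h = 11: P̂ = (-1019/556)·(11) + (171/556)·(1) = -5519/278.

P̂ = -19.8525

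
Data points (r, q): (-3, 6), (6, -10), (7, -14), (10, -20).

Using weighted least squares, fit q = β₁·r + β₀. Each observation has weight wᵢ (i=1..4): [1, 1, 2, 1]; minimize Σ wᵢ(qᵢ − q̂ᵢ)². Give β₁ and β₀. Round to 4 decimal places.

β₁ = -1.9877, β₀ = 0.3333

With design matrix M, MᵀWM = [[243, 27]; [27, 5]] and MᵀWq = [-474, -52]ᵀ.
det = 243·5 − 27² = 486.
β₁ = ((-474)·5 − 27·(-52))/486 = -161/81; β₀ = (243·(-52) − 27·(-474))/486 = 1/3.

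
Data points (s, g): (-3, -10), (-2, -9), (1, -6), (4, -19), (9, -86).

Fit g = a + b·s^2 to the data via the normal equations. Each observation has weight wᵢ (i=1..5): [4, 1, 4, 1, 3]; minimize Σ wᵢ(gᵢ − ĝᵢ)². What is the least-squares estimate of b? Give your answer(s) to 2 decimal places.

b = -1.02

With design matrix X, XᵀWX = [[13, 303]; [303, 20283]] and XᵀWg = [-350, -21622]ᵀ.
Eliminating b: 20283·(row 1) − 303·(row 2) gives 171870·a = 20283·(-350) − 303·(-21622) = -547584, so a = -91264/28645.
Then b = ((-21622) − 303·(-91264/28645))/20283 = -87518/85935.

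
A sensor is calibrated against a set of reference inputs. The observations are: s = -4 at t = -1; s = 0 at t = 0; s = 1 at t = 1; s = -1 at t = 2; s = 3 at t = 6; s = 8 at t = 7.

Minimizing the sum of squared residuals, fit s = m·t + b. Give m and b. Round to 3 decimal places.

m = 1.112, b = -1.614

Entries of AᵀA: Σt·t = 91, Σt = 15, Σ1 = 6.
Moment sums: Σt·s = 77, Σs = 7.
So AᵀA·[m, b]ᵀ = Aᵀs: [[91, 15]; [15, 6]]·[m, b]ᵀ = [77, 7]ᵀ.
det = 91·6 − 15² = 321.
m = (77·6 − 15·7)/321 = 119/107; b = (91·7 − 15·77)/321 = -518/321.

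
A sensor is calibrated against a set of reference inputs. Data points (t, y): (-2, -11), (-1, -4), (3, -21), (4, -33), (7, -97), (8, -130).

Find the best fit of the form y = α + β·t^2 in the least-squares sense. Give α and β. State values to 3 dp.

Normal-equation sums: Σ1 = 6, Σt^2 = 143, Σt^2·t^2 = 6851.
Moment sums: Σy = -296, Σt^2·y = -13838.
Normal equations: [[6, 143]; [143, 6851]]·[α, β]ᵀ = [-296, -13838]ᵀ.
Eliminating β: 6851·(row 1) − 143·(row 2) gives 20657·α = 6851·(-296) − 143·(-13838) = -49062, so α = -3774/1589.
Then β = ((-13838) − 143·(-3774/1589))/6851 = -40700/20657.

α = -2.375, β = -1.970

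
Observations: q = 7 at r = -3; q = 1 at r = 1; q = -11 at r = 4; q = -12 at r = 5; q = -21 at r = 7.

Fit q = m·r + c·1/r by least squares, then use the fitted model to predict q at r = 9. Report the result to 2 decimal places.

q̂ = -25.79

Forming MᵀM = [[100, 5]; [5, 217681/176400]] and Mᵀq = [-271, -569/60]ᵀ gives MᵀM·[m, c]ᵀ = Mᵀq.
Δ = 100·(217681/176400) − 5² = 173581/1764.
m = ((-271)·(217681/176400) − 5·(-569/60))/(173581/1764) = -50627251/17358100; c = (100·(-569/60) − 5·(-271))/(173581/1764) = 717360/173581.
At r = 9: q̂ = (-50627251/17358100)·(9) + (717360/173581)·(1/9) = -1343023777/52074300.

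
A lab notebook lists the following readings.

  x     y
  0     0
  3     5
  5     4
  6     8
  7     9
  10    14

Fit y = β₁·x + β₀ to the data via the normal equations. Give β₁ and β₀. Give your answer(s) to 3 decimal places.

β₁ = 1.348, β₀ = -0.300

Compute the Gram sums: Σx·x = 219, Σx = 31, Σ1 = 6.
Right-hand side: Σx·y = 286, Σy = 40.
Eliminating β₀: 6·(row 1) − 31·(row 2) gives 353·β₁ = 6·286 − 31·40 = 476, so β₁ = 476/353.
Then β₀ = (40 − 31·(476/353))/6 = -106/353.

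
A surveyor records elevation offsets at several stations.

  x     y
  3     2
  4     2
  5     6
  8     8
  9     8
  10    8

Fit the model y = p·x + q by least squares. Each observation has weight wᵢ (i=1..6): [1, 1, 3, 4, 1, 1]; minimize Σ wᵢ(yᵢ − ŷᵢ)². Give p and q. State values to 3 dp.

With design matrix A, AᵀWA = [[537, 73]; [73, 11]] and AᵀWy = [512, 70]ᵀ.
Determinant 537·11 − 73² = 578.
p = (512·11 − 73·70)/578 = 261/289; q = (537·70 − 73·512)/578 = 107/289.

p = 0.903, q = 0.370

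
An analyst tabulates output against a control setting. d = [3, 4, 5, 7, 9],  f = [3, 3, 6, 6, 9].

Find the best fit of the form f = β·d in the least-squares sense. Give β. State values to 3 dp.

Forming AᵀA = [[180]] and Aᵀf = [174]ᵀ gives AᵀA·[β]ᵀ = Aᵀf.
Hence β = 174 / 180 ≈ 0.966667.

β = 0.967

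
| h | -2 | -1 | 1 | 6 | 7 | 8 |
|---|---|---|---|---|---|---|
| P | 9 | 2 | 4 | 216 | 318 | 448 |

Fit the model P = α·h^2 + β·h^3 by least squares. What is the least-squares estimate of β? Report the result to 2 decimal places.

β = 0.50

Entries of XᵀX: Σh^2·h^2 = 7811, Σh^2·h^3 = 57319, Σh^3·h^3 = 426515.
Moment sums: Σh^2·P = 52072, Σh^3·P = 385036.
Normal equations: [[7811, 57319]; [57319, 426515]]·[α, β]ᵀ = [52072, 385036]ᵀ.
Determinant 7811·426515 − 57319² = 46040904.
α = (52072·426515 − 57319·385036)/46040904 = 34902649/11510226; β = (7811·385036 − 57319·52072)/46040904 = 5700307/11510226.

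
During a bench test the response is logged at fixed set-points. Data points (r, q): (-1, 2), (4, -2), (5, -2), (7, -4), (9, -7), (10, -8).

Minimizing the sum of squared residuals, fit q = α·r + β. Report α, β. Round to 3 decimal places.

α = -0.908, β = 1.643

The normal system XᵀX·[α, β]ᵀ = Xᵀq is [[272, 34]; [34, 6]]·[α, β]ᵀ = [-191, -21]ᵀ.
Δ = 272·6 − 34² = 476.
α = ((-191)·6 − 34·(-21))/476 = -108/119; β = (272·(-21) − 34·(-191))/476 = 23/14.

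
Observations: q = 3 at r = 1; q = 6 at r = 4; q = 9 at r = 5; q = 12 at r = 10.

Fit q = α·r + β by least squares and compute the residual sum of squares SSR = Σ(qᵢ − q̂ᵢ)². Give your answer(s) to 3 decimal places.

SSR = 3.000

Forming MᵀM = [[142, 20]; [20, 4]] and Mᵀq = [192, 30]ᵀ gives MᵀM·[α, β]ᵀ = Mᵀq.
Δ = 142·4 − 20² = 168.
α = (192·4 − 20·30)/168 = 1; β = (142·30 − 20·192)/168 = 5/2.
Residuals: -1/2, -1/2, 3/2, -1/2; SSR = 3.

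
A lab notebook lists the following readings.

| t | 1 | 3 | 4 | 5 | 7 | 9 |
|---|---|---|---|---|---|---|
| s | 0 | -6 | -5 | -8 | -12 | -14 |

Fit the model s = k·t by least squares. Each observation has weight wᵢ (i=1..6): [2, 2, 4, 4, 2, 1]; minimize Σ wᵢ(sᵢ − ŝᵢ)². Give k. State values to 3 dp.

With design matrix X, XᵀWX = [[363]] and XᵀWs = [-570]ᵀ.
Hence k = -570 / 363 ≈ -1.57025.

k = -1.570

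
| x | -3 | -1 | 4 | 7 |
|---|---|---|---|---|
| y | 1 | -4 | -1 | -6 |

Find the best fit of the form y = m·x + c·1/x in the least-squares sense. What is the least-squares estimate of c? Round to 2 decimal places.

Compute the Gram sums: Σx·x = 75, Σx·1/x = 4, Σ1/x·1/x = 8425/7056.
Moment sums: Σx·y = -45, Σ1/x·y = 215/84.
Normal equations: [[75, 4]; [4, 8425/7056]]·[m, c]ᵀ = [-45, 215/84]ᵀ.
det = 75·(8425/7056) − 4² = 172993/2352.
m = ((-45)·(8425/7056) − 4·(215/84))/(172993/2352) = -150455/172993; c = (75·(215/84) − 4·(-45))/(172993/2352) = 874860/172993.

c = 5.06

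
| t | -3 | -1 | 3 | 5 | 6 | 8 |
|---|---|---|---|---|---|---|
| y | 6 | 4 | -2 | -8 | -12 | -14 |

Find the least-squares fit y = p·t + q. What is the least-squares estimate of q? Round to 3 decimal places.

Entries of MᵀM: Σt·t = 144, Σt = 18, Σ1 = 6.
For Mᵀy: Σt·y = -252, Σy = -26.
Eliminating q: 6·(row 1) − 18·(row 2) gives 540·p = 6·(-252) − 18·(-26) = -1044, so p = -29/15.
Then q = ((-26) − 18·(-29/15))/6 = 22/15.

q = 1.467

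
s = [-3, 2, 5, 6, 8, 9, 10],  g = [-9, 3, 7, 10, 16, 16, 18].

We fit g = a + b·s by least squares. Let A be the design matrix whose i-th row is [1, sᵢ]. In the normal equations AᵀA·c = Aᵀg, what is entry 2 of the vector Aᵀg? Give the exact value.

580

Entry 2 ↔ basis s, so (Aᵀg)_{2} = Σᵢ (s)·gᵢ = (-3)·(-9) + (2)·(3) + (5)·(7) + (6)·(10) + (8)·(16) + (9)·(16) + (10)·(18) = 580.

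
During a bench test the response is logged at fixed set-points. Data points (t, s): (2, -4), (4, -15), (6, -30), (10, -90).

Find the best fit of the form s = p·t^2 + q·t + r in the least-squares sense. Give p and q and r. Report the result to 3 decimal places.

The normal equations are: 11568·p + 1288·q + 156·r = -10336;  1288·p + 156·q + 22·r = -1148;  156·p + 22·q + 4·r = -139.
(Σt^2·t^2 = 11568, Σt^2·t = 1288, Σt^2 = 156, Σt·t = 156, Σt = 22, Σ1 = 4, Σt^2·s = -10336, Σt·s = -1148, Σs = -139.)
Row-reducing yields p = -89/88, q = 323/220, r = -186/55.

p = -1.011, q = 1.468, r = -3.382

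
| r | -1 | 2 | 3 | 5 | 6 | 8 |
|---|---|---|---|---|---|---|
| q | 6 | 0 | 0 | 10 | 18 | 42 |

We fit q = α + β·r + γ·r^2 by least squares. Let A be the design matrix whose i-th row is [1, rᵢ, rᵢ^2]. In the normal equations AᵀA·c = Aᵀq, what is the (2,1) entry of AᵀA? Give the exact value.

Row 2 ↔ basis r, column 1 ↔ basis 1, so (AᵀA)_{2,1} = Σᵢ r = (-1)·(1) + (2)·(1) + (3)·(1) + (5)·(1) + (6)·(1) + (8)·(1) = 23.

23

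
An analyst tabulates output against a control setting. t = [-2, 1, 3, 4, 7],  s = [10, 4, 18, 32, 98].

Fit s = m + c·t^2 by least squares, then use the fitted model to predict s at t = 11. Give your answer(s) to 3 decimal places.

ŝ = 239.086

Setting ∂/∂m … = 0 gives: 5·m + 79·c = 162;  79·m + 2755·c = 5520.
Determinant 5·2755 − 79² = 7534.
m = (162·2755 − 79·5520)/7534 = 5115/3767; c = (5·5520 − 79·162)/7534 = 7401/3767.
At t = 11: ŝ = (5115/3767)·(1) + (7401/3767)·(121) = 900636/3767.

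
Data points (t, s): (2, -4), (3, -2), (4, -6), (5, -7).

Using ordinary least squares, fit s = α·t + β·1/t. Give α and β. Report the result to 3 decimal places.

α = -1.281, β = -0.952

Entries of AᵀA: Σt·t = 54, Σt·1/t = 4, Σ1/t·1/t = 1669/3600.
For Aᵀs: Σt·s = -73, Σ1/t·s = -167/30.
So AᵀA·[α, β]ᵀ = Aᵀs: [[54, 4]; [4, 1669/3600]]·[α, β]ᵀ = [-73, -167/30]ᵀ.
Eliminating β: (1669/3600)·(row 1) − 4·(row 2) gives (1807/200)·α = (1669/3600)·(-73) − 4·(-167/30) = -41677/3600, so α = -41677/32526.
Then β = ((-167/30) − 4·(-41677/32526))/(1669/3600) = -1720/1807.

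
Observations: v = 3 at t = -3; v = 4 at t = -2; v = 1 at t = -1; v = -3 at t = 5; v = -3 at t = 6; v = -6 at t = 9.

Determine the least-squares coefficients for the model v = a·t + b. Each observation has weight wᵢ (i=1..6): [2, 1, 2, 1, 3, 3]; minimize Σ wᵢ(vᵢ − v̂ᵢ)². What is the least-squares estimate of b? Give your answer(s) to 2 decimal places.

Normal-equation sums: Σwᵢ·t·t = 400, Σwᵢ·t = 40, Σwᵢ·1 = 12.
Right-hand side: Σwᵢ·t·v = -259, Σwᵢ·v = -18.
So MᵀWM·[a, b]ᵀ = MᵀWv: [[400, 40]; [40, 12]]·[a, b]ᵀ = [-259, -18]ᵀ.
Δ = 400·12 − 40² = 3200.
a = ((-259)·12 − 40·(-18))/3200 = -597/800; b = (400·(-18) − 40·(-259))/3200 = 79/80.

b = 0.99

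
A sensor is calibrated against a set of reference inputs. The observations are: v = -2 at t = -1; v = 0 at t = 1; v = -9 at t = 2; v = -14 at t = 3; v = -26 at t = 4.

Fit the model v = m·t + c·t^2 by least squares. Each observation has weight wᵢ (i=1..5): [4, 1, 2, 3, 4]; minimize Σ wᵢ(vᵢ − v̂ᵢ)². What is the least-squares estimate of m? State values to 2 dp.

Entries of MᵀWM: Σwᵢ·t·t = 104, Σwᵢ·t·t^2 = 350, Σwᵢ·t^2·t^2 = 1304.
Right-hand side: Σwᵢ·t·v = -570, Σwᵢ·t^2·v = -2122.
MᵀWM·[m, c]ᵀ = MᵀWv becomes [[104, 350]; [350, 1304]]·[m, c]ᵀ = [-570, -2122]ᵀ.
det = 104·1304 − 350² = 13116.
m = ((-570)·1304 − 350·(-2122))/13116 = -145/3279; c = (104·(-2122) − 350·(-570))/13116 = -5297/3279.

m = -0.04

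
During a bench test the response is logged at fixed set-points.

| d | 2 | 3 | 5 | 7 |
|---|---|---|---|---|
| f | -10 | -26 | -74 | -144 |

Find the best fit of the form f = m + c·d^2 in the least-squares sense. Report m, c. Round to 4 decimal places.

The normal system MᵀM·[m, c]ᵀ = Mᵀf is [[4, 87]; [87, 3123]]·[m, c]ᵀ = [-254, -9180]ᵀ.
Eliminating c: 3123·(row 1) − 87·(row 2) gives 4923·m = 3123·(-254) − 87·(-9180) = 5418, so m = 602/547.
Then c = ((-9180) − 87·(602/547))/3123 = -4874/1641.

m = 1.1005, c = -2.9701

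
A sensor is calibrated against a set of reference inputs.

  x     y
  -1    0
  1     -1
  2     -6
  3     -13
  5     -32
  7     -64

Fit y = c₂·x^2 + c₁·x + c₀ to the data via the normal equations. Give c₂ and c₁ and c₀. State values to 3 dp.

From the data, Σx^2·x^2 = 3125, Σx^2·x = 503, Σx^2 = 89, Σx·x = 89, Σx = 17, Σ1 = 6.
Right-hand side: Σx^2·y = -4078, Σx·y = -660, Σy = -116.
Normal equations: [[3125, 503, 89]; [503, 89, 17]; [89, 17, 6]]·[c₂, c₁, c₀]ᵀ = [-4078, -660, -116]ᵀ.
Row-reducing yields c₂ = -161/132, c₁ = -2873/4620, c₀ = 401/770.

c₂ = -1.220, c₁ = -0.622, c₀ = 0.521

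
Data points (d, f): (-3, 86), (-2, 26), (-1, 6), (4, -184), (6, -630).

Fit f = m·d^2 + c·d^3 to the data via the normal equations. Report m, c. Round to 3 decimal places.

With design matrix M, MᵀM = [[1650, 8524]; [8524, 51546]] and Mᵀf = [-24740, -150392]ᵀ.
det = 1650·51546 − 8524² = 12392324.
m = ((-24740)·51546 − 8524·(-150392))/12392324 = 1673342/3098081; c = (1650·(-150392) − 8524·(-24740))/12392324 = -9315760/3098081.

m = 0.540, c = -3.007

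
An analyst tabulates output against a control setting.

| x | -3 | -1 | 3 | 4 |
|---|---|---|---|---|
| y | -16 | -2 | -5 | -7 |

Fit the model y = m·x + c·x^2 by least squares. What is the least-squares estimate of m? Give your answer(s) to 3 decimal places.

With design matrix A, AᵀA = [[35, 63]; [63, 419]] and Aᵀy = [7, -303]ᵀ.
Δ = 35·419 − 63² = 10696.
m = (7·419 − 63·(-303))/10696 = 1573/764; c = (35·(-303) − 63·7)/10696 = -789/764.

m = 2.059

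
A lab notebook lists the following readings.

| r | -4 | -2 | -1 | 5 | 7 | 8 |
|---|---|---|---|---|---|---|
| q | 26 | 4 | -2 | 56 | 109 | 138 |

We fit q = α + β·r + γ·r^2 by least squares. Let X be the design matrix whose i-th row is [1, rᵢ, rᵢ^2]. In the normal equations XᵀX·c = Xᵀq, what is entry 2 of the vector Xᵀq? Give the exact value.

Entry 2 ↔ basis r, so (Xᵀq)_{2} = Σᵢ (r)·qᵢ = (-4)·(26) + (-2)·(4) + (-1)·(-2) + (5)·(56) + (7)·(109) + (8)·(138) = 2037.

2037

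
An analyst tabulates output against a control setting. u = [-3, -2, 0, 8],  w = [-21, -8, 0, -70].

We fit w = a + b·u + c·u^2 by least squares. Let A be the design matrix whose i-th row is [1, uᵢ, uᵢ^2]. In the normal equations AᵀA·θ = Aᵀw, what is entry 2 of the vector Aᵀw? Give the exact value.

Entry 2 ↔ basis u, so (Aᵀw)_{2} = Σᵢ (u)·wᵢ = (-3)·(-21) + (-2)·(-8) + (0)·(0) + (8)·(-70) = -481.

-481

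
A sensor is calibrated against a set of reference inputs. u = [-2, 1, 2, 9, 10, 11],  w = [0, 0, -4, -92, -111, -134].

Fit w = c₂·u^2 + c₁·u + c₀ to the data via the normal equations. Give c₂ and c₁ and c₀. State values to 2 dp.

From the data, Σu^2·u^2 = 31235, Σu^2·u = 3061, Σu^2 = 311, Σu·u = 311, Σu = 31, Σ1 = 6.
Moment sums: Σu^2·w = -34782, Σu·w = -3420, Σw = -341.
Normal equations: [[31235, 3061, 311]; [3061, 311, 31]; [311, 31, 6]]·[c₂, c₁, c₀]ᵀ = [-34782, -3420, -341]ᵀ.
Solving the 3×3 system (Gaussian elimination) gives c₂ = -16903/16522, c₁ = -93363/82610, c₀ = 84034/41305.

c₂ = -1.02, c₁ = -1.13, c₀ = 2.03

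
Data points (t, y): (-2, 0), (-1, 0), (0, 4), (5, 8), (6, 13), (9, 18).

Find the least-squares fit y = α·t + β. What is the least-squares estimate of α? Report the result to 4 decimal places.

From the data, Σt·t = 147, Σt = 17, Σ1 = 6.
Right-hand side: Σt·y = 280, Σy = 43.
Normal equations: [[147, 17]; [17, 6]]·[α, β]ᵀ = [280, 43]ᵀ.
det = 147·6 − 17² = 593.
α = (280·6 − 17·43)/593 = 949/593; β = (147·43 − 17·280)/593 = 1561/593.

α = 1.6003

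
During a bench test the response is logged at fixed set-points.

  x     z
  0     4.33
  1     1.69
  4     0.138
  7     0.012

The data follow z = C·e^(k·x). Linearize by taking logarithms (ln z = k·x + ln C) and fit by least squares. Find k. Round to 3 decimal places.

Let Y = ln z. Fitting Y = k·x + ln C by least squares:
XᵀX = [[66.0000, 12.0000]; [12.0000, 4]], rhs = [-38.3572, -4.4131]ᵀ  (here Σx = 12.0000, Σ(x)² = 66.0000, Σln z = -4.4131, Σx·ln z = -38.3572).
Δ = 66.0000·4 − (12.0000)² = 120.0000; k = (-38.3572·4 − 12.0000·-4.4131)/120.0000 = -0.83727, ln C = (66.0000·-4.4131 − 12.0000·-38.3572)/120.0000 = 1.40854.

k = -0.837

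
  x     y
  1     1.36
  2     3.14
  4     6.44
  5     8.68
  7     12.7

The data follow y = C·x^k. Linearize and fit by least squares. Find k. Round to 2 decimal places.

k = 1.14

Let Y = ln y. Fitting Y = k·ln x + ln C by least squares:
AᵀA = [[8.7791, 5.6348]; [5.6348, 5]], rhs = [11.7989, 8.0169]ᵀ  (here Σln x = 5.6348, Σ(ln x)² = 8.7791, Σln y = 8.0169, Σln x·ln y = 11.7989).
Solving (det = 12.1448): k = 1.13803, ln C = 0.32086.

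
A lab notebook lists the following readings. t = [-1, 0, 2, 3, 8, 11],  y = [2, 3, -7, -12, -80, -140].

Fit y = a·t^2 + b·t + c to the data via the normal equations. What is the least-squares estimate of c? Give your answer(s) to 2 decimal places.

The normal equations are: 18835·a + 1877·b + 199·c = -22194;  1877·a + 199·b + 23·c = -2232;  199·a + 23·b + 6·c = -234.
Inverting the 3×3 Gram matrix, [a, b, c]ᵀ = [-1069/1092, -2407/1092, 349/182]ᵀ.

c = 1.92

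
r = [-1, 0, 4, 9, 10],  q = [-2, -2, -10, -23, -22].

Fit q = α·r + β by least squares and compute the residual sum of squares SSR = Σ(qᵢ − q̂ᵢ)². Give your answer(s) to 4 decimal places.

Compute the Gram sums: Σr·r = 198, Σr = 22, Σ1 = 5.
And Σr·q = -465, Σq = -59.
Δ = 198·5 − 22² = 506.
α = ((-465)·5 − 22·(-59))/506 = -1027/506; β = (198·(-59) − 22·(-465))/506 = -66/23.
Residuals: -587/506, 20/23, 250/253, -41/22, 295/253; SSR = 4003/506.

SSR = 7.9111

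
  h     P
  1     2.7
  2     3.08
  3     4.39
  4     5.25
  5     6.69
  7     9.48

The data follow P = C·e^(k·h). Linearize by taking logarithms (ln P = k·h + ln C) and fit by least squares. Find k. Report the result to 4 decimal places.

Let Y = ln P. Fitting Y = k·h + ln C by least squares:
AᵀA = [[104.0000, 22.0000]; [22.0000, 6]], rhs = [39.5614, 9.4055]ᵀ  (here Σh = 22.0000, Σ(h)² = 104.0000, Σln P = 9.4055, Σh·ln P = 39.5614).
Solving (det = 140.0000): k = 0.21747, ln C = 0.77018.

k = 0.2175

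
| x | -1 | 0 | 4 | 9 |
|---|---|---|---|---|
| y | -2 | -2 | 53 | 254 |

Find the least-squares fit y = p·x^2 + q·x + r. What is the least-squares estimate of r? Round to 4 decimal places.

r = -2.4110

Sums needed: Σx^2·x^2 = 6818, Σx^2·x = 792, Σx^2 = 98, Σx·x = 98, Σx = 12, Σ1 = 4.
For Aᵀy: Σx^2·y = 21420, Σx·y = 2500, Σy = 303.
Normal equations: [[6818, 792, 98]; [792, 98, 12]; [98, 12, 4]]·[p, q, r]ᵀ = [21420, 2500, 303]ᵀ.
Row-reducing yields p = 15093/5170, q = 5719/2585, r = -2493/1034.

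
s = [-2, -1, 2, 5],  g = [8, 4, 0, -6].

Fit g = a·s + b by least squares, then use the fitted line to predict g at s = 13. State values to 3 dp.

From the data, Σs·s = 34, Σs = 4, Σ1 = 4.
For Mᵀg: Σs·g = -50, Σg = 6.
So MᵀM·[a, b]ᵀ = Mᵀg: [[34, 4]; [4, 4]]·[a, b]ᵀ = [-50, 6]ᵀ.
Eliminating b: 4·(row 1) − 4·(row 2) gives 120·a = 4·(-50) − 4·6 = -224, so a = -28/15.
Then b = (6 − 4·(-28/15))/4 = 101/30.
At s = 13: ĝ = (-28/15)·(13) + (101/30)·(1) = -209/10.

ĝ = -20.900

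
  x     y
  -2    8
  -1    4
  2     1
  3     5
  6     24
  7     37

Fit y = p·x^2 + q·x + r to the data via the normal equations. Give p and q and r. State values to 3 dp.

p = 0.970, q = -1.760, r = 0.909

The normal system AᵀA·[p, q, r]ᵀ = Aᵀy is [[3811, 585, 103]; [585, 103, 15]; [103, 15, 6]]·[p, q, r]ᵀ = [2762, 400, 79]ᵀ.
Row-reducing yields p = 295/304, q = -70105/39824, r = 18103/19912.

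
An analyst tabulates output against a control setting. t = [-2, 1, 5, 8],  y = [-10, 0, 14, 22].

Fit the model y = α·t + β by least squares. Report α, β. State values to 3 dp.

α = 3.241, β = -3.224

Forming AᵀA = [[94, 12]; [12, 4]] and Aᵀy = [266, 26]ᵀ gives AᵀA·[α, β]ᵀ = Aᵀy.
Determinant 94·4 − 12² = 232.
α = (266·4 − 12·26)/232 = 94/29; β = (94·26 − 12·266)/232 = -187/58.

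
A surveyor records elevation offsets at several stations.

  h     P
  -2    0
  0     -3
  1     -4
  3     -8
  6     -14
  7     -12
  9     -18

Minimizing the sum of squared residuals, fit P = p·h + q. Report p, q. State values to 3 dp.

p = -1.594, q = -2.965

AᵀA·[p, q]ᵀ = AᵀP reads: 180·p + 24·q = -358;  24·p + 7·q = -59.
(Σh·h = 180, Σh = 24, Σ1 = 7, Σh·P = -358, ΣP = -59.)
Δ = 180·7 − 24² = 684.
p = ((-358)·7 − 24·(-59))/684 = -545/342; q = (180·(-59) − 24·(-358))/684 = -169/57.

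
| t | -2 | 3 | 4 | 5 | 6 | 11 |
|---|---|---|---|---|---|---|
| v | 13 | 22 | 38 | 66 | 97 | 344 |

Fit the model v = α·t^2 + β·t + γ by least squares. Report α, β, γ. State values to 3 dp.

Entries of AᵀA: Σt^2·t^2 = 16915, Σt^2·t = 1755, Σt^2 = 211, Σt·t = 211, Σt = 27, Σ1 = 6.
Moment sums: Σt^2·v = 47624, Σt·v = 4888, Σv = 580.
So AᵀA·[α, β, γ]ᵀ = Aᵀv: [[16915, 1755, 211]; [1755, 211, 27]; [211, 27, 6]]·[α, β, γ]ᵀ = [47624, 4888, 580]ᵀ.
Row-reducing yields α = 1261/421, β = -113395/75359, γ = -142804/75359.

α = 2.995, β = -1.505, γ = -1.895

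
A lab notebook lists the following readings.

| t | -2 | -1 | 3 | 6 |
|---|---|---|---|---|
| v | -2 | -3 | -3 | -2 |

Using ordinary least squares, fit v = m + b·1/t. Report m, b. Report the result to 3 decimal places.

The normal system MᵀM·[m, b]ᵀ = Mᵀv is [[4, -1]; [-1, 25/18]]·[m, b]ᵀ = [-10, 8/3]ᵀ.
Determinant 4·(25/18) − (-1)² = 41/9.
m = ((-10)·(25/18) − (-1)·(8/3))/(41/9) = -101/41; b = (4·(8/3) − (-1)·(-10))/(41/9) = 6/41.

m = -2.463, b = 0.146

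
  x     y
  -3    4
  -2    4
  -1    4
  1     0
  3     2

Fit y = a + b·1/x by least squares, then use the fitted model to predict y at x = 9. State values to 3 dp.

Compute the Gram sums: Σ1 = 5, Σ1/x = -1/2, Σ1/x·1/x = 89/36.
And Σy = 14, Σ1/x·y = -20/3.
AᵀA·[a, b]ᵀ = Aᵀy becomes [[5, -1/2]; [-1/2, 89/36]]·[a, b]ᵀ = [14, -20/3]ᵀ.
det = 5·(89/36) − (-1/2)² = 109/9.
a = (14·(89/36) − (-1/2)·(-20/3))/(109/9) = 563/218; b = (5·(-20/3) − (-1/2)·14)/(109/9) = -237/109.
At x = 9: ŷ = (563/218)·(1) + (-237/109)·(1/9) = 1531/654.

ŷ = 2.341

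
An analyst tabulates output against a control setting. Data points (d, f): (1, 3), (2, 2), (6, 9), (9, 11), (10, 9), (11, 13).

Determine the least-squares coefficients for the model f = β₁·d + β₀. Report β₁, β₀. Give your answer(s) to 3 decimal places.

β₁ = 0.978, β₀ = 1.479

The normal equations are: 343·β₁ + 39·β₀ = 393;  39·β₁ + 6·β₀ = 47.
Eliminating β₀: 6·(row 1) − 39·(row 2) gives 537·β₁ = 6·393 − 39·47 = 525, so β₁ = 175/179.
Then β₀ = (47 − 39·(175/179))/6 = 794/537.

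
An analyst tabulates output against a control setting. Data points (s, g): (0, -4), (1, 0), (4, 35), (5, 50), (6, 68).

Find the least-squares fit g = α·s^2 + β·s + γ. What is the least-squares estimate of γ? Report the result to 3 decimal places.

With design matrix X, XᵀX = [[2178, 406, 78]; [406, 78, 16]; [78, 16, 5]] and Xᵀg = [4258, 798, 149]ᵀ.
Solving the 3×3 system (Gaussian elimination) gives α = 283/232, β = 1129/232, γ = -557/116.

γ = -4.802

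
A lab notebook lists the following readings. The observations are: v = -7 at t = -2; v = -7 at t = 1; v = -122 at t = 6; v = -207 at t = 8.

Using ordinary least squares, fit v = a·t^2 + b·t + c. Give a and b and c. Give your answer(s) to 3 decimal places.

The normal system AᵀA·[a, b, c]ᵀ = Aᵀv is [[5409, 721, 105]; [721, 105, 13]; [105, 13, 4]]·[a, b, c]ᵀ = [-17675, -2381, -343]ᵀ.
Solving the 3×3 system (Gaussian elimination) gives a = -5061/1780, b = -5291/1780, c = -647/445.

a = -2.843, b = -2.972, c = -1.454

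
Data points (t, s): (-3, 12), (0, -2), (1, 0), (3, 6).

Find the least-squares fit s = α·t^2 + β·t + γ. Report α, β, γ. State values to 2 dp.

The normal system AᵀA·[α, β, γ]ᵀ = Aᵀs is [[163, 1, 19]; [1, 19, 1]; [19, 1, 4]]·[α, β, γ]ᵀ = [162, -18, 16]ᵀ.
Solving the 3×3 system (Gaussian elimination) gives α = 17/15, β = -71/75, γ = -86/75.

α = 1.13, β = -0.95, γ = -1.15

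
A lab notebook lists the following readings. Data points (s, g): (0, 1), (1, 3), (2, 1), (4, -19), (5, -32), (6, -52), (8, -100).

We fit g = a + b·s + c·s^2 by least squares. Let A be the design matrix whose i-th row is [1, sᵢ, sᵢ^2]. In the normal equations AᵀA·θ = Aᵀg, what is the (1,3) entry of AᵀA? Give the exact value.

146

Row 1 ↔ basis 1, column 3 ↔ basis s^2, so (AᵀA)_{1,3} = Σᵢ s^2 = (1)·(0) + (1)·(1) + (1)·(4) + (1)·(16) + (1)·(25) + (1)·(36) + (1)·(64) = 146.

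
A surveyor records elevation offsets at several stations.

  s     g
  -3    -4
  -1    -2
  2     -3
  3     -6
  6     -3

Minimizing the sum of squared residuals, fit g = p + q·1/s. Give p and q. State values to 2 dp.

p = -3.68, q = -1.26

From the data, Σ1 = 5, Σ1/s = -1/3, Σ1/s·1/s = 3/2.
And Σg = -18, Σ1/s·g = -2/3.
det = 5·(3/2) − (-1/3)² = 133/18.
p = ((-18)·(3/2) − (-1/3)·(-2/3))/(133/18) = -70/19; q = (5·(-2/3) − (-1/3)·(-18))/(133/18) = -24/19.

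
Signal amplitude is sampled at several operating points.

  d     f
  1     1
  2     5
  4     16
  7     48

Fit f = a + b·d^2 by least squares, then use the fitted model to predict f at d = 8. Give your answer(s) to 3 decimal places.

f̂ = 62.556

From the data, Σ1 = 4, Σd^2 = 70, Σd^2·d^2 = 2674.
Right-hand side: Σf = 70, Σd^2·f = 2629.
So MᵀM·[a, b]ᵀ = Mᵀf: [[4, 70]; [70, 2674]]·[a, b]ᵀ = [70, 2629]ᵀ.
Determinant 4·2674 − 70² = 5796.
a = (70·2674 − 70·2629)/5796 = 25/46; b = (4·2629 − 70·70)/5796 = 156/161.
At d = 8: f̂ = (25/46)·(1) + (156/161)·(64) = 20143/322.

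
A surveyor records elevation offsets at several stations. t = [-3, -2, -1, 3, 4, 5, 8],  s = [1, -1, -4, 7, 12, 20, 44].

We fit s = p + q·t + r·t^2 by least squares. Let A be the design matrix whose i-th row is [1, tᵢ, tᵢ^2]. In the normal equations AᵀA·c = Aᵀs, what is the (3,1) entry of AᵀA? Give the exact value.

Row 3 ↔ basis t^2, column 1 ↔ basis 1, so (AᵀA)_{3,1} = Σᵢ t^2 = (9)·(1) + (4)·(1) + (1)·(1) + (9)·(1) + (16)·(1) + (25)·(1) + (64)·(1) = 128.

128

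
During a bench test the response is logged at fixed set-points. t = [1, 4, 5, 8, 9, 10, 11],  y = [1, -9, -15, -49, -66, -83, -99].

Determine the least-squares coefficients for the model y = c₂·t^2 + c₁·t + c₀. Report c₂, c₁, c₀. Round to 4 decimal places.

c₂ = -0.9733, c₁ = 1.4942, c₀ = 0.7694

Normal-equation sums: Σt^2·t^2 = 36180, Σt^2·t = 3762, Σt^2 = 408, Σt·t = 408, Σt = 48, Σ1 = 7.
For Xᵀy: Σt^2·y = -29279, Σt·y = -3015, Σy = -320.
XᵀX·[c₂, c₁, c₀]ᵀ = Xᵀy becomes [[36180, 3762, 408]; [3762, 408, 48]; [408, 48, 7]]·[c₂, c₁, c₀]ᵀ = [-29279, -3015, -320]ᵀ.
Solving the 3×3 system (Gaussian elimination) gives c₂ = -54433/55926, c₁ = 9285/6214, c₀ = 7172/9321.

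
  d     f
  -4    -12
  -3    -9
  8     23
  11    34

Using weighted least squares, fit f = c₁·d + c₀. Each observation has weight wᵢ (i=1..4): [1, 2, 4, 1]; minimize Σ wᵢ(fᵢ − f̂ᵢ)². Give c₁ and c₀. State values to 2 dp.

The normal equations are: 411·c₁ + 33·c₀ = 1212;  33·c₁ + 8·c₀ = 96.
(Σwᵢ·d·d = 411, Σwᵢ·d = 33, Σwᵢ·1 = 8, Σwᵢ·d·f = 1212, Σwᵢ·f = 96.)
Eliminating c₀: 8·(row 1) − 33·(row 2) gives 2199·c₁ = 8·1212 − 33·96 = 6528, so c₁ = 2176/733.
Then c₀ = (96 − 33·(2176/733))/8 = -180/733.

c₁ = 2.97, c₀ = -0.25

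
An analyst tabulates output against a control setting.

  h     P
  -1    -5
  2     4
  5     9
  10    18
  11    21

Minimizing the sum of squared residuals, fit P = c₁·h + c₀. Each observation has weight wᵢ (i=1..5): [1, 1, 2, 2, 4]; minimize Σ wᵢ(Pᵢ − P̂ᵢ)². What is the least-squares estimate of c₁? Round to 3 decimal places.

Entries of MᵀWM: Σwᵢ·h·h = 739, Σwᵢ·h = 75, Σwᵢ·1 = 10.
For MᵀWP: Σwᵢ·h·P = 1387, Σwᵢ·P = 137.
MᵀWM·[c₁, c₀]ᵀ = MᵀWP becomes [[739, 75]; [75, 10]]·[c₁, c₀]ᵀ = [1387, 137]ᵀ.
Eliminating c₀: 10·(row 1) − 75·(row 2) gives 1765·c₁ = 10·1387 − 75·137 = 3595, so c₁ = 719/353.
Then c₀ = (137 − 75·(719/353))/10 = -2782/1765.

c₁ = 2.037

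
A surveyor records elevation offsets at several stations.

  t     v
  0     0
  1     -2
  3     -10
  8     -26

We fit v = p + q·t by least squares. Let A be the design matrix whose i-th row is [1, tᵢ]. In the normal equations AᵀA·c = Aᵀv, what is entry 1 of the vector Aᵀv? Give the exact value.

Entry 1 ↔ basis 1, so (Aᵀv)_{1} = Σᵢ vᵢ = (1)·(0) + (1)·(-2) + (1)·(-10) + (1)·(-26) = -38.

-38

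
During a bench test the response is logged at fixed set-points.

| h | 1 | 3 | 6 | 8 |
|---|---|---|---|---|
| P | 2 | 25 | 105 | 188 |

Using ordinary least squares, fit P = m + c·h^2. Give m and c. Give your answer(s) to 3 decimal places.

The normal system MᵀM·[m, c]ᵀ = MᵀP is [[4, 110]; [110, 5474]]·[m, c]ᵀ = [320, 16039]ᵀ.
det = 4·5474 − 110² = 9796.
m = (320·5474 − 110·16039)/9796 = -6305/4898; c = (4·16039 − 110·320)/9796 = 7239/2449.

m = -1.287, c = 2.956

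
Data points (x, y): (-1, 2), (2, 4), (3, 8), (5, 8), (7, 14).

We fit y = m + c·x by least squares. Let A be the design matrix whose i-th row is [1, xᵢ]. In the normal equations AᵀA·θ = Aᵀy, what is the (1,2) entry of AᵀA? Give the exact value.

Row 1 ↔ basis 1, column 2 ↔ basis x, so (AᵀA)_{1,2} = Σᵢ x = (1)·(-1) + (1)·(2) + (1)·(3) + (1)·(5) + (1)·(7) = 16.

16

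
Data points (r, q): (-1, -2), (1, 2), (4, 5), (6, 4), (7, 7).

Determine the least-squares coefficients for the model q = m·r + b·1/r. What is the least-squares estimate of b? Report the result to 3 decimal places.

Normal-equation sums: Σr·r = 103, Σr·1/r = 5, Σ1/r·1/r = 14893/7056.
And Σr·q = 97, Σ1/r·q = 83/12.
XᵀX·[m, b]ᵀ = Xᵀq becomes [[103, 5]; [5, 14893/7056]]·[m, b]ᵀ = [97, 83/12]ᵀ.
det = 103·(14893/7056) − 5² = 1357579/7056.
m = (97·(14893/7056) − 5·(83/12))/(1357579/7056) = 1200601/1357579; b = (103·(83/12) − 5·97)/(1357579/7056) = 1604652/1357579.

b = 1.182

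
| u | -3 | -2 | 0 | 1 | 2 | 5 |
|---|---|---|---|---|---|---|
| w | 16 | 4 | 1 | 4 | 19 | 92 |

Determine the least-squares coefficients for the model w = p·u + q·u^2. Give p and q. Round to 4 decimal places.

p = 3.5554, q = 2.9608

Sums needed: Σu·u = 43, Σu·u^2 = 99, Σu^2·u^2 = 739.
For Mᵀw: Σu·w = 446, Σu^2·w = 2540.
So MᵀM·[p, q]ᵀ = Mᵀw: [[43, 99]; [99, 739]]·[p, q]ᵀ = [446, 2540]ᵀ.
Δ = 43·739 − 99² = 21976.
p = (446·739 − 99·2540)/21976 = 39067/10988; q = (43·2540 − 99·446)/21976 = 32533/10988.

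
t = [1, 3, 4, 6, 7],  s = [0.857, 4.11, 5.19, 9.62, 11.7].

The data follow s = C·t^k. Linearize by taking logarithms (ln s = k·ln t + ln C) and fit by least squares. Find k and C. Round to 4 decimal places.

k = 1.3366, C = 0.8715

Taking logs, ln s = k·ln t + ln C, so regress ln s on ln t.
AᵀA = [[10.1257, 6.2226]; [6.2226, 5]], rhs = [12.6781, 7.6293]ᵀ  (here Σln t = 6.2226, Σ(ln t)² = 10.1257, Σln s = 7.6293, Σln t·ln s = 12.6781).
Δ = 10.1257·5 − (6.2226)² = 11.9082; k = (12.6781·5 − 6.2226·7.6293)/11.9082 = 1.33661, ln C = (10.1257·7.6293 − 6.2226·12.6781)/11.9082 = -0.13758, so C = exp(-0.13758) = 0.87147.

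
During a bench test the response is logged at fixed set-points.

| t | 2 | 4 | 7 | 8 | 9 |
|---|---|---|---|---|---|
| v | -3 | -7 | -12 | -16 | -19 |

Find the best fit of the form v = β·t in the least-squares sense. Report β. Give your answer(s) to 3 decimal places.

β = -1.949

Sums needed: Σt·t = 214.
And Σt·v = -417.
XᵀX·[β]ᵀ = Xᵀv becomes [[214]]·[β]ᵀ = [-417]ᵀ.
β = (-417)/214 = -1.9486.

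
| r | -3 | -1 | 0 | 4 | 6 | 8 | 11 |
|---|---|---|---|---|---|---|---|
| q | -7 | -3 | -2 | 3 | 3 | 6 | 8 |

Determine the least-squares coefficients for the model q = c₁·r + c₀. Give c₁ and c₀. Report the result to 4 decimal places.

c₁ = 1.0236, c₀ = -2.5127

Entries of MᵀM: Σr·r = 247, Σr = 25, Σ1 = 7.
For Mᵀq: Σr·q = 190, Σq = 8.
Determinant 247·7 − 25² = 1104.
c₁ = (190·7 − 25·8)/1104 = 565/552; c₀ = (247·8 − 25·190)/1104 = -1387/552.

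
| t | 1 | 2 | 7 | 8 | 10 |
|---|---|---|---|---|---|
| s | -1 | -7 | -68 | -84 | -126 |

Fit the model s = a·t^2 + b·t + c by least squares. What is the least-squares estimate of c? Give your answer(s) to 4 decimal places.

c = 3.6022

Sums needed: Σt^2·t^2 = 16514, Σt^2·t = 1864, Σt^2 = 218, Σt·t = 218, Σt = 28, Σ1 = 5.
And Σt^2·s = -21337, Σt·s = -2423, Σs = -286.
So AᵀA·[a, b, c]ᵀ = Aᵀs: [[16514, 1864, 218]; [1864, 218, 28]; [218, 28, 5]]·[a, b, c]ᵀ = [-21337, -2423, -286]ᵀ.
Row-reducing yields a = -3989/4238, b = -14957/4238, c = 7633/2119.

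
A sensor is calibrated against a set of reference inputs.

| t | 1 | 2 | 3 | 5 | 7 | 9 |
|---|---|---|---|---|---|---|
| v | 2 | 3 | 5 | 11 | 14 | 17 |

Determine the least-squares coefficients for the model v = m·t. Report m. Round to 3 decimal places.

m = 1.947

Forming AᵀA = [[169]] and Aᵀv = [329]ᵀ gives AᵀA·[m]ᵀ = Aᵀv.
Hence m = 329 / 169 ≈ 1.94675.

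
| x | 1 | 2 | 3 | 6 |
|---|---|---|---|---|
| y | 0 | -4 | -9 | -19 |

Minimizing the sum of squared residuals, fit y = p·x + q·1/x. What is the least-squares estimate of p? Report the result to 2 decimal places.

MᵀM·[p, q]ᵀ = Mᵀy reads: 50·p + 4·q = -149;  4·p + (25/18)·q = -49/6.
det = 50·(25/18) − 4² = 481/9.
p = ((-149)·(25/18) − 4·(-49/6))/(481/9) = -3137/962; q = (50·(-49/6) − 4·(-149))/(481/9) = 1689/481.

p = -3.26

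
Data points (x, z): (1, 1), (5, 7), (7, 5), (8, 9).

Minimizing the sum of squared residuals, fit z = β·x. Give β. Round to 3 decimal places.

With design matrix M, MᵀM = [[139]] and Mᵀz = [143]ᵀ.
β = 143/139 = 1.02878.

β = 1.029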